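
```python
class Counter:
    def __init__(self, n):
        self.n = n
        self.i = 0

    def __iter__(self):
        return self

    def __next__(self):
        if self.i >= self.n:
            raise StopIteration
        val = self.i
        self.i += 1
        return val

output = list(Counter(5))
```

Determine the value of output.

Step 1: Counter(5) creates an iterator counting 0 to 4.
Step 2: list() consumes all values: [0, 1, 2, 3, 4].
Therefore output = [0, 1, 2, 3, 4].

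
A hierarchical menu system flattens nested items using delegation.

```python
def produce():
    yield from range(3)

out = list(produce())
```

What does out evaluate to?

Step 1: yield from delegates to the iterable, yielding each element.
Step 2: Collected values: [0, 1, 2].
Therefore out = [0, 1, 2].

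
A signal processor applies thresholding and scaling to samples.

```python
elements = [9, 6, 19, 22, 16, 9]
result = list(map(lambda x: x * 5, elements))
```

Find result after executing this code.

Step 1: Apply lambda x: x * 5 to each element:
  9 -> 45
  6 -> 30
  19 -> 95
  22 -> 110
  16 -> 80
  9 -> 45
Therefore result = [45, 30, 95, 110, 80, 45].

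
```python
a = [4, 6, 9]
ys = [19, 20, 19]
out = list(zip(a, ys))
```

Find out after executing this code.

Step 1: zip pairs elements at same index:
  Index 0: (4, 19)
  Index 1: (6, 20)
  Index 2: (9, 19)
Therefore out = [(4, 19), (6, 20), (9, 19)].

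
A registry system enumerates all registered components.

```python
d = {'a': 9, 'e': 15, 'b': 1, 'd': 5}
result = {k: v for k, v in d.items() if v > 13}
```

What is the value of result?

Step 1: Filter items where value > 13:
  'a': 9 <= 13: removed
  'e': 15 > 13: kept
  'b': 1 <= 13: removed
  'd': 5 <= 13: removed
Therefore result = {'e': 15}.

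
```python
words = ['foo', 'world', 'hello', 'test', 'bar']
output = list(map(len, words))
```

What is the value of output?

Step 1: Map len() to each word:
  'foo' -> 3
  'world' -> 5
  'hello' -> 5
  'test' -> 4
  'bar' -> 3
Therefore output = [3, 5, 5, 4, 3].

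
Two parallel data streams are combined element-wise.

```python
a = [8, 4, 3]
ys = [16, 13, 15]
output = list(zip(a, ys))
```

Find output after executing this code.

Step 1: zip pairs elements at same index:
  Index 0: (8, 16)
  Index 1: (4, 13)
  Index 2: (3, 15)
Therefore output = [(8, 16), (4, 13), (3, 15)].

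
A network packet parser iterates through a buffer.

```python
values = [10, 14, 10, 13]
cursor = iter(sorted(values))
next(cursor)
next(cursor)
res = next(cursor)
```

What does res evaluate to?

Step 1: sorted([10, 14, 10, 13]) = [10, 10, 13, 14].
Step 2: Create iterator and skip 2 elements.
Step 3: next() returns 13.
Therefore res = 13.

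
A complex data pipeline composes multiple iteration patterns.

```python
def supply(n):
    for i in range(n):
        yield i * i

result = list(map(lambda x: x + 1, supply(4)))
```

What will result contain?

Step 1: supply(4) yields squares: [0, 1, 4, 9].
Step 2: map adds 1 to each: [1, 2, 5, 10].
Therefore result = [1, 2, 5, 10].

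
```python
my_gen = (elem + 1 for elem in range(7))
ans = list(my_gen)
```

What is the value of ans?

Step 1: For each elem in range(7), compute elem+1:
  elem=0: 0+1 = 1
  elem=1: 1+1 = 2
  elem=2: 2+1 = 3
  elem=3: 3+1 = 4
  elem=4: 4+1 = 5
  elem=5: 5+1 = 6
  elem=6: 6+1 = 7
Therefore ans = [1, 2, 3, 4, 5, 6, 7].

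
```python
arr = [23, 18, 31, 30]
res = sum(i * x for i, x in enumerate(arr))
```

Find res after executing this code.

Step 1: Compute i * x for each (i, x) in enumerate([23, 18, 31, 30]):
  i=0, x=23: 0*23 = 0
  i=1, x=18: 1*18 = 18
  i=2, x=31: 2*31 = 62
  i=3, x=30: 3*30 = 90
Step 2: sum = 0 + 18 + 62 + 90 = 170.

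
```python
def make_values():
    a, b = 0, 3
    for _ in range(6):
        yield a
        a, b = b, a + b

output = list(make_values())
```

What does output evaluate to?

Step 1: Fibonacci-like sequence starting with a=0, b=3:
  Iteration 1: yield a=0, then a,b = 3,3
  Iteration 2: yield a=3, then a,b = 3,6
  Iteration 3: yield a=3, then a,b = 6,9
  Iteration 4: yield a=6, then a,b = 9,15
  Iteration 5: yield a=9, then a,b = 15,24
  Iteration 6: yield a=15, then a,b = 24,39
Therefore output = [0, 3, 3, 6, 9, 15].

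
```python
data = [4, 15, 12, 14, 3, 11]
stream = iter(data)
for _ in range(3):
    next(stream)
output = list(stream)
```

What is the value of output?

Step 1: Create iterator over [4, 15, 12, 14, 3, 11].
Step 2: Advance 3 positions (consuming [4, 15, 12]).
Step 3: list() collects remaining elements: [14, 3, 11].
Therefore output = [14, 3, 11].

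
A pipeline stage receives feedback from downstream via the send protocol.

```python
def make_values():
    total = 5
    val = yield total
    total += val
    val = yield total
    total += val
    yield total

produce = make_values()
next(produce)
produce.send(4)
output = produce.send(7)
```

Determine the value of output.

Step 1: next() -> yield total=5.
Step 2: send(4) -> val=4, total = 5+4 = 9, yield 9.
Step 3: send(7) -> val=7, total = 9+7 = 16, yield 16.
Therefore output = 16.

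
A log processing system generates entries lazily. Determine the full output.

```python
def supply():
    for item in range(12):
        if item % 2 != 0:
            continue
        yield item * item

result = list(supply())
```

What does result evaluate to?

Step 1: Only yield item**2 when item is divisible by 2:
  item=0: 0 % 2 == 0, yield 0**2 = 0
  item=2: 2 % 2 == 0, yield 2**2 = 4
  item=4: 4 % 2 == 0, yield 4**2 = 16
  item=6: 6 % 2 == 0, yield 6**2 = 36
  item=8: 8 % 2 == 0, yield 8**2 = 64
  item=10: 10 % 2 == 0, yield 10**2 = 100
Therefore result = [0, 4, 16, 36, 64, 100].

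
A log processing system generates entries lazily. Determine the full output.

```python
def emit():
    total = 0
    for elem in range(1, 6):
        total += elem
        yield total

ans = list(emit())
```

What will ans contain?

Step 1: Generator accumulates running sum:
  elem=1: total = 1, yield 1
  elem=2: total = 3, yield 3
  elem=3: total = 6, yield 6
  elem=4: total = 10, yield 10
  elem=5: total = 15, yield 15
Therefore ans = [1, 3, 6, 10, 15].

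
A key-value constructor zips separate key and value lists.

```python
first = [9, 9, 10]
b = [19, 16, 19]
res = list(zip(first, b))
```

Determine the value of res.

Step 1: zip pairs elements at same index:
  Index 0: (9, 19)
  Index 1: (9, 16)
  Index 2: (10, 19)
Therefore res = [(9, 19), (9, 16), (10, 19)].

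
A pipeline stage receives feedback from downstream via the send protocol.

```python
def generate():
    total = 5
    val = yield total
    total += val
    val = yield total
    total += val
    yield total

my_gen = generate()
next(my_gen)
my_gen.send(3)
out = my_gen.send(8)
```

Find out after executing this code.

Step 1: next() -> yield total=5.
Step 2: send(3) -> val=3, total = 5+3 = 8, yield 8.
Step 3: send(8) -> val=8, total = 8+8 = 16, yield 16.
Therefore out = 16.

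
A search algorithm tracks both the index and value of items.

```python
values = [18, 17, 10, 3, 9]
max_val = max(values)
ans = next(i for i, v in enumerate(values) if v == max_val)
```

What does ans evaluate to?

Step 1: max([18, 17, 10, 3, 9]) = 18.
Step 2: Find first index where value == 18:
  Index 0: 18 == 18, found!
Therefore ans = 0.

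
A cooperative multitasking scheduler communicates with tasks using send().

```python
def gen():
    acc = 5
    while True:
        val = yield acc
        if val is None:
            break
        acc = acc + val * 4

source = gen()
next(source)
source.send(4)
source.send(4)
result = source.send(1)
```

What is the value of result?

Step 1: next() -> yield acc=5.
Step 2: send(4) -> val=4, acc = 5 + 4*4 = 21, yield 21.
Step 3: send(4) -> val=4, acc = 21 + 4*4 = 37, yield 37.
Step 4: send(1) -> val=1, acc = 37 + 1*4 = 41, yield 41.
Therefore result = 41.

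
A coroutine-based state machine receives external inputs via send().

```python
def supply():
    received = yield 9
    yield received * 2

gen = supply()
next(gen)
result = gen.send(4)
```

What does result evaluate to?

Step 1: next(gen) advances to first yield, producing 9.
Step 2: send(4) resumes, received = 4.
Step 3: yield received * 2 = 4 * 2 = 8.
Therefore result = 8.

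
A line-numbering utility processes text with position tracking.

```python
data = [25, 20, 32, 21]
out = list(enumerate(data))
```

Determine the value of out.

Step 1: enumerate pairs each element with its index:
  (0, 25)
  (1, 20)
  (2, 32)
  (3, 21)
Therefore out = [(0, 25), (1, 20), (2, 32), (3, 21)].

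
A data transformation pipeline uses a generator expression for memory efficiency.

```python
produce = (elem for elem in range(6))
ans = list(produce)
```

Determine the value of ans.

Step 1: Generator expression iterates range(6): [0, 1, 2, 3, 4, 5].
Step 2: list() collects all values.
Therefore ans = [0, 1, 2, 3, 4, 5].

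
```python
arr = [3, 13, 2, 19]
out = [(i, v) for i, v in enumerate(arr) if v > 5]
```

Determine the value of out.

Step 1: Filter enumerate([3, 13, 2, 19]) keeping v > 5:
  (0, 3): 3 <= 5, excluded
  (1, 13): 13 > 5, included
  (2, 2): 2 <= 5, excluded
  (3, 19): 19 > 5, included
Therefore out = [(1, 13), (3, 19)].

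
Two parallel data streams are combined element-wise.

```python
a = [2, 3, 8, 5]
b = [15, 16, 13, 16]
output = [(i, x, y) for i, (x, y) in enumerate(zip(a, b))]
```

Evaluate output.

Step 1: enumerate(zip(a, b)) gives index with paired elements:
  i=0: (2, 15)
  i=1: (3, 16)
  i=2: (8, 13)
  i=3: (5, 16)
Therefore output = [(0, 2, 15), (1, 3, 16), (2, 8, 13), (3, 5, 16)].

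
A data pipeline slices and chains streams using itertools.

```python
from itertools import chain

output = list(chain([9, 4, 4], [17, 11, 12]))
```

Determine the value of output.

Step 1: chain() concatenates iterables: [9, 4, 4] + [17, 11, 12].
Therefore output = [9, 4, 4, 17, 11, 12].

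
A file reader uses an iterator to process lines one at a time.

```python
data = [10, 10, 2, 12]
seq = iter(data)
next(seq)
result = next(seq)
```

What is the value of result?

Step 1: Create iterator over [10, 10, 2, 12].
Step 2: next() consumes 10.
Step 3: next() returns 10.
Therefore result = 10.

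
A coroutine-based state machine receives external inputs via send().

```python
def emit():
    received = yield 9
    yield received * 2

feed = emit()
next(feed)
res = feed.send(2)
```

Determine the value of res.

Step 1: next(feed) advances to first yield, producing 9.
Step 2: send(2) resumes, received = 2.
Step 3: yield received * 2 = 2 * 2 = 4.
Therefore res = 4.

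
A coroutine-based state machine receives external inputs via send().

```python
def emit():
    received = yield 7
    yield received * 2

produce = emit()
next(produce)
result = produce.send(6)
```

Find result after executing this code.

Step 1: next(produce) advances to first yield, producing 7.
Step 2: send(6) resumes, received = 6.
Step 3: yield received * 2 = 6 * 2 = 12.
Therefore result = 12.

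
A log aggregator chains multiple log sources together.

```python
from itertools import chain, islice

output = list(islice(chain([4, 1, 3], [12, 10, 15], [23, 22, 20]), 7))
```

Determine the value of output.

Step 1: chain([4, 1, 3], [12, 10, 15], [23, 22, 20]) = [4, 1, 3, 12, 10, 15, 23, 22, 20].
Step 2: islice takes first 7 elements: [4, 1, 3, 12, 10, 15, 23].
Therefore output = [4, 1, 3, 12, 10, 15, 23].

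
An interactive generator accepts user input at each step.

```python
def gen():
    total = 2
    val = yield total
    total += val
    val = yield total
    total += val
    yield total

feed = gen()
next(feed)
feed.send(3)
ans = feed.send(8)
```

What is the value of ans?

Step 1: next() -> yield total=2.
Step 2: send(3) -> val=3, total = 2+3 = 5, yield 5.
Step 3: send(8) -> val=8, total = 5+8 = 13, yield 13.
Therefore ans = 13.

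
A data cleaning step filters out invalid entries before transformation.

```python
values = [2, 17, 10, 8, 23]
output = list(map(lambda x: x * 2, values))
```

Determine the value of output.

Step 1: Apply lambda x: x * 2 to each element:
  2 -> 4
  17 -> 34
  10 -> 20
  8 -> 16
  23 -> 46
Therefore output = [4, 34, 20, 16, 46].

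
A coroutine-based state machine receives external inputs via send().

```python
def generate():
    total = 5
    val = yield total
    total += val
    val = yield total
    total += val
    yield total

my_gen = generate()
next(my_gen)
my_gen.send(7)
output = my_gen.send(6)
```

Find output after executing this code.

Step 1: next() -> yield total=5.
Step 2: send(7) -> val=7, total = 5+7 = 12, yield 12.
Step 3: send(6) -> val=6, total = 12+6 = 18, yield 18.
Therefore output = 18.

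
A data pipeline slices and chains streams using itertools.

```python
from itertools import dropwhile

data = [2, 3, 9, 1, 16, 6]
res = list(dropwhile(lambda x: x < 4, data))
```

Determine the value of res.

Step 1: dropwhile drops elements while < 4:
  2 < 4: dropped
  3 < 4: dropped
  9: kept (dropping stopped)
Step 2: Remaining elements kept regardless of condition.
Therefore res = [9, 1, 16, 6].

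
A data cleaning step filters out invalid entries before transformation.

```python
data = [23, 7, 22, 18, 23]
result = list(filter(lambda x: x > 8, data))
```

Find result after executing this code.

Step 1: Filter elements > 8:
  23: kept
  7: removed
  22: kept
  18: kept
  23: kept
Therefore result = [23, 22, 18, 23].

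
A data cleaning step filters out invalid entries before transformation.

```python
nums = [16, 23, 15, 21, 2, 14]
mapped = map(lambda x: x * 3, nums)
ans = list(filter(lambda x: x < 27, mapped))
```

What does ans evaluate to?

Step 1: Map x * 3:
  16 -> 48
  23 -> 69
  15 -> 45
  21 -> 63
  2 -> 6
  14 -> 42
Step 2: Filter for < 27:
  48: removed
  69: removed
  45: removed
  63: removed
  6: kept
  42: removed
Therefore ans = [6].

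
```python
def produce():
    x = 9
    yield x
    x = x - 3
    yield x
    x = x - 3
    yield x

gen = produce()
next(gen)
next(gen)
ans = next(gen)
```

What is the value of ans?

Step 1: Trace through generator execution:
  Yield 1: x starts at 9, yield 9
  Yield 2: x = 9 - 3 = 6, yield 6
  Yield 3: x = 6 - 3 = 3, yield 3
Step 2: First next() gets 9, second next() gets the second value, third next() yields 3.
Therefore ans = 3.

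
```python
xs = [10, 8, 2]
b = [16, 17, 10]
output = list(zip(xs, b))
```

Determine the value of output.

Step 1: zip pairs elements at same index:
  Index 0: (10, 16)
  Index 1: (8, 17)
  Index 2: (2, 10)
Therefore output = [(10, 16), (8, 17), (2, 10)].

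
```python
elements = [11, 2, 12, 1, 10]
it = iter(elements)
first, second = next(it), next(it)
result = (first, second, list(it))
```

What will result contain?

Step 1: Create iterator over [11, 2, 12, 1, 10].
Step 2: first = 11, second = 2.
Step 3: Remaining elements: [12, 1, 10].
Therefore result = (11, 2, [12, 1, 10]).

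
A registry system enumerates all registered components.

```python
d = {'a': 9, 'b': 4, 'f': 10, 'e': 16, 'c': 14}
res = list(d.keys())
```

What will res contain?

Step 1: d.keys() returns the dictionary keys in insertion order.
Therefore res = ['a', 'b', 'f', 'e', 'c'].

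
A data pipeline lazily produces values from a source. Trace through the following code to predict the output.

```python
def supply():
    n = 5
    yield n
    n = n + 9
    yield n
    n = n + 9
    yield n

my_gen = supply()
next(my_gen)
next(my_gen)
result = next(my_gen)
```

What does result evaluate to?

Step 1: Trace through generator execution:
  Yield 1: n starts at 5, yield 5
  Yield 2: n = 5 + 9 = 14, yield 14
  Yield 3: n = 14 + 9 = 23, yield 23
Step 2: First next() gets 5, second next() gets the second value, third next() yields 23.
Therefore result = 23.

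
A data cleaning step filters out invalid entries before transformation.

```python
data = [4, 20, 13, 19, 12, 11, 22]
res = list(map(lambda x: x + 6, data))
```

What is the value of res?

Step 1: Apply lambda x: x + 6 to each element:
  4 -> 10
  20 -> 26
  13 -> 19
  19 -> 25
  12 -> 18
  11 -> 17
  22 -> 28
Therefore res = [10, 26, 19, 25, 18, 17, 28].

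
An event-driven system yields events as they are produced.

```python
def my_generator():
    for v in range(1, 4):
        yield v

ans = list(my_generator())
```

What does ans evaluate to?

Step 1: The generator yields each value from range(1, 4).
Step 2: list() consumes all yields: [1, 2, 3].
Therefore ans = [1, 2, 3].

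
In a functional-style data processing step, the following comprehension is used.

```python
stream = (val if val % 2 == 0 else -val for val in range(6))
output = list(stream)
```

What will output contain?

Step 1: For each val in range(6), yield val if even, else -val:
  val=0: even, yield 0
  val=1: odd, yield -1
  val=2: even, yield 2
  val=3: odd, yield -3
  val=4: even, yield 4
  val=5: odd, yield -5
Therefore output = [0, -1, 2, -3, 4, -5].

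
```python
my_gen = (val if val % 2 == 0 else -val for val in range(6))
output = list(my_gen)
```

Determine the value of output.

Step 1: For each val in range(6), yield val if even, else -val:
  val=0: even, yield 0
  val=1: odd, yield -1
  val=2: even, yield 2
  val=3: odd, yield -3
  val=4: even, yield 4
  val=5: odd, yield -5
Therefore output = [0, -1, 2, -3, 4, -5].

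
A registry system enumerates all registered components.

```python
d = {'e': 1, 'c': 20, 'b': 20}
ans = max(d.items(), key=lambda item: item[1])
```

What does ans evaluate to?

Step 1: Find item with maximum value:
  ('e', 1)
  ('c', 20)
  ('b', 20)
Step 2: Maximum value is 20 at key 'c'.
Therefore ans = ('c', 20).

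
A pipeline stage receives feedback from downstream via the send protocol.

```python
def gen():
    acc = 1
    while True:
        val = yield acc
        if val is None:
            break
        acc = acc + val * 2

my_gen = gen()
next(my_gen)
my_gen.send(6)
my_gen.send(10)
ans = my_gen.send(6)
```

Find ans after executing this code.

Step 1: next() -> yield acc=1.
Step 2: send(6) -> val=6, acc = 1 + 6*2 = 13, yield 13.
Step 3: send(10) -> val=10, acc = 13 + 10*2 = 33, yield 33.
Step 4: send(6) -> val=6, acc = 33 + 6*2 = 45, yield 45.
Therefore ans = 45.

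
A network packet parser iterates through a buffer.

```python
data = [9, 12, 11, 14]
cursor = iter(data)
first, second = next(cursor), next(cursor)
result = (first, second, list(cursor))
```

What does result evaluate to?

Step 1: Create iterator over [9, 12, 11, 14].
Step 2: first = 9, second = 12.
Step 3: Remaining elements: [11, 14].
Therefore result = (9, 12, [11, 14]).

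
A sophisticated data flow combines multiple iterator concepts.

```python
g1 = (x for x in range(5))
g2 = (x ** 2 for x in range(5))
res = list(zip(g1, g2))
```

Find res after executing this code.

Step 1: g1 produces [0, 1, 2, 3, 4].
Step 2: g2 produces [0, 1, 4, 9, 16].
Step 3: zip pairs them: [(0, 0), (1, 1), (2, 4), (3, 9), (4, 16)].
Therefore res = [(0, 0), (1, 1), (2, 4), (3, 9), (4, 16)].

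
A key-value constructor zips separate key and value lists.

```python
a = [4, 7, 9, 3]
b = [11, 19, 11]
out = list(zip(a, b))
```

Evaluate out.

Step 1: zip stops at shortest (len(a)=4, len(b)=3):
  Index 0: (4, 11)
  Index 1: (7, 19)
  Index 2: (9, 11)
Step 2: Last element of a (3) has no pair, dropped.
Therefore out = [(4, 11), (7, 19), (9, 11)].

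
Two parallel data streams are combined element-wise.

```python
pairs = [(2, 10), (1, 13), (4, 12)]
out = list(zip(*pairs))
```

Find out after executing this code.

Step 1: zip(*pairs) transposes: unzips [(2, 10), (1, 13), (4, 12)] into separate sequences.
Step 2: First elements: (2, 1, 4), second elements: (10, 13, 12).
Therefore out = [(2, 1, 4), (10, 13, 12)].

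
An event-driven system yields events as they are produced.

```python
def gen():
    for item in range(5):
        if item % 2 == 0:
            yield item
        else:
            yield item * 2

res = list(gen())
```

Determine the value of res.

Step 1: For each item in range(5), yield item if even, else item*2:
  item=0 (even): yield 0
  item=1 (odd): yield 1*2 = 2
  item=2 (even): yield 2
  item=3 (odd): yield 3*2 = 6
  item=4 (even): yield 4
Therefore res = [0, 2, 2, 6, 4].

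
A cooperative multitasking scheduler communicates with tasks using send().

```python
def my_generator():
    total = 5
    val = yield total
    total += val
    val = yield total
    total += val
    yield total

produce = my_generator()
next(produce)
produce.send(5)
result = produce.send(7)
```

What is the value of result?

Step 1: next() -> yield total=5.
Step 2: send(5) -> val=5, total = 5+5 = 10, yield 10.
Step 3: send(7) -> val=7, total = 10+7 = 17, yield 17.
Therefore result = 17.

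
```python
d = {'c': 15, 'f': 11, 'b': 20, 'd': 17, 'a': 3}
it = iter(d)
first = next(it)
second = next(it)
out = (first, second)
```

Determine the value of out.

Step 1: iter(d) iterates over keys: ['c', 'f', 'b', 'd', 'a'].
Step 2: first = next(it) = 'c', second = next(it) = 'f'.
Therefore out = ('c', 'f').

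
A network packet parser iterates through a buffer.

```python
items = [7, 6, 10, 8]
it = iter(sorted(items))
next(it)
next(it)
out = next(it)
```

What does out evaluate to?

Step 1: sorted([7, 6, 10, 8]) = [6, 7, 8, 10].
Step 2: Create iterator and skip 2 elements.
Step 3: next() returns 8.
Therefore out = 8.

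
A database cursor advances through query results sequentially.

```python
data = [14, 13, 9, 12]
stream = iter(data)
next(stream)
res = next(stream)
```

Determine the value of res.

Step 1: Create iterator over [14, 13, 9, 12].
Step 2: next() consumes 14.
Step 3: next() returns 13.
Therefore res = 13.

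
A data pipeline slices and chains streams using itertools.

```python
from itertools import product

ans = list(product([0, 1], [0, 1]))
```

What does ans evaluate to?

Step 1: product([0, 1], [0, 1]) gives all pairs:
  (0, 0)
  (0, 1)
  (1, 0)
  (1, 1)
Therefore ans = [(0, 0), (0, 1), (1, 0), (1, 1)].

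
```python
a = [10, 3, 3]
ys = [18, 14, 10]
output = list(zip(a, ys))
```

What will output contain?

Step 1: zip pairs elements at same index:
  Index 0: (10, 18)
  Index 1: (3, 14)
  Index 2: (3, 10)
Therefore output = [(10, 18), (3, 14), (3, 10)].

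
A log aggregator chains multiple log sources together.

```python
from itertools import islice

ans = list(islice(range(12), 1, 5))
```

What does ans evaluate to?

Step 1: islice(range(12), 1, 5) takes elements at indices [1, 5).
Step 2: Elements: [1, 2, 3, 4].
Therefore ans = [1, 2, 3, 4].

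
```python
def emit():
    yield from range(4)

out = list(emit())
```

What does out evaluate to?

Step 1: yield from delegates to the iterable, yielding each element.
Step 2: Collected values: [0, 1, 2, 3].
Therefore out = [0, 1, 2, 3].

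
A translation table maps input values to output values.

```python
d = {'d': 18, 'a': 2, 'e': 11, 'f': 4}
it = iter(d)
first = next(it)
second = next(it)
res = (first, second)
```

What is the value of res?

Step 1: iter(d) iterates over keys: ['d', 'a', 'e', 'f'].
Step 2: first = next(it) = 'd', second = next(it) = 'a'.
Therefore res = ('d', 'a').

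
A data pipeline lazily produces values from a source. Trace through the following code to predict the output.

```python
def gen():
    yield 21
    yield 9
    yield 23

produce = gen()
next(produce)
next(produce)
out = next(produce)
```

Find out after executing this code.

Step 1: gen() creates a generator.
Step 2: next(produce) yields 21 (consumed and discarded).
Step 3: next(produce) yields 9 (consumed and discarded).
Step 4: next(produce) yields 23, assigned to out.
Therefore out = 23.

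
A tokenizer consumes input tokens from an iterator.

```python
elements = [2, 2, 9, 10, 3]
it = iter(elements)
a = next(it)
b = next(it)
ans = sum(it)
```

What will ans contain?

Step 1: Create iterator over [2, 2, 9, 10, 3].
Step 2: a = next() = 2, b = next() = 2.
Step 3: sum() of remaining [9, 10, 3] = 22.
Therefore ans = 22.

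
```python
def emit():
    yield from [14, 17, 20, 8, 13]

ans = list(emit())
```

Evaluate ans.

Step 1: yield from delegates to the iterable, yielding each element.
Step 2: Collected values: [14, 17, 20, 8, 13].
Therefore ans = [14, 17, 20, 8, 13].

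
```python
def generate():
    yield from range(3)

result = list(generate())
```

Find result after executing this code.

Step 1: yield from delegates to the iterable, yielding each element.
Step 2: Collected values: [0, 1, 2].
Therefore result = [0, 1, 2].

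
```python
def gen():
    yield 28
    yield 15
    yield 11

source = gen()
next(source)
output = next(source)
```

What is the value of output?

Step 1: gen() creates a generator.
Step 2: next(source) yields 28 (consumed and discarded).
Step 3: next(source) yields 15, assigned to output.
Therefore output = 15.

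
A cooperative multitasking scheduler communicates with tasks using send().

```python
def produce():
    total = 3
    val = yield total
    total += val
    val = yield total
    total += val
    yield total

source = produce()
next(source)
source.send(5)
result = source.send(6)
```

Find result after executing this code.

Step 1: next() -> yield total=3.
Step 2: send(5) -> val=5, total = 3+5 = 8, yield 8.
Step 3: send(6) -> val=6, total = 8+6 = 14, yield 14.
Therefore result = 14.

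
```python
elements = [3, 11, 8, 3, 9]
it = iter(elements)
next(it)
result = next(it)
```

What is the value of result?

Step 1: Create iterator over [3, 11, 8, 3, 9].
Step 2: next() consumes 3.
Step 3: next() returns 11.
Therefore result = 11.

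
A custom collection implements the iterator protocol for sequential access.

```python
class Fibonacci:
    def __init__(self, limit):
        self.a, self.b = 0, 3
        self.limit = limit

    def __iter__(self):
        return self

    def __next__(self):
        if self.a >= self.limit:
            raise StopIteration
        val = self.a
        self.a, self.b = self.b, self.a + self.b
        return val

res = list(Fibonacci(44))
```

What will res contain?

Step 1: Fibonacci-like sequence (a=0, b=3) until >= 44:
  Yield 0, then a,b = 3,3
  Yield 3, then a,b = 3,6
  Yield 3, then a,b = 6,9
  Yield 6, then a,b = 9,15
  Yield 9, then a,b = 15,24
  Yield 15, then a,b = 24,39
  Yield 24, then a,b = 39,63
  Yield 39, then a,b = 63,102
Step 2: 63 >= 44, stop.
Therefore res = [0, 3, 3, 6, 9, 15, 24, 39].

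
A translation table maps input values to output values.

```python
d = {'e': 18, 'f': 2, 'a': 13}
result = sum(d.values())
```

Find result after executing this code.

Step 1: d.values() = [18, 2, 13].
Step 2: sum = 33.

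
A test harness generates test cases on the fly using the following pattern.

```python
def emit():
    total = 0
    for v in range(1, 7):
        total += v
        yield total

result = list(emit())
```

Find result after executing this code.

Step 1: Generator accumulates running sum:
  v=1: total = 1, yield 1
  v=2: total = 3, yield 3
  v=3: total = 6, yield 6
  v=4: total = 10, yield 10
  v=5: total = 15, yield 15
  v=6: total = 21, yield 21
Therefore result = [1, 3, 6, 10, 15, 21].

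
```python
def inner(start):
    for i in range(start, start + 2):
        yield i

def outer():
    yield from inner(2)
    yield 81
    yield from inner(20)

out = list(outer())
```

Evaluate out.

Step 1: outer() delegates to inner(2):
  yield 2
  yield 3
Step 2: yield 81
Step 3: Delegates to inner(20):
  yield 20
  yield 21
Therefore out = [2, 3, 81, 20, 21].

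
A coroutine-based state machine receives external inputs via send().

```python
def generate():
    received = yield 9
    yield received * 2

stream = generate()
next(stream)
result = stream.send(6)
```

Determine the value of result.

Step 1: next(stream) advances to first yield, producing 9.
Step 2: send(6) resumes, received = 6.
Step 3: yield received * 2 = 6 * 2 = 12.
Therefore result = 12.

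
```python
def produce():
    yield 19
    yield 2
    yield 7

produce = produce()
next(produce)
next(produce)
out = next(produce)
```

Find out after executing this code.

Step 1: produce() creates a generator.
Step 2: next(produce) yields 19 (consumed and discarded).
Step 3: next(produce) yields 2 (consumed and discarded).
Step 4: next(produce) yields 7, assigned to out.
Therefore out = 7.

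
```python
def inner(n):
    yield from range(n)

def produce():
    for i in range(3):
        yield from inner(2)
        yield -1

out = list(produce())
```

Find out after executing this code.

Step 1: For each i in range(3):
  i=0: yield from inner(2) -> [0, 1], then yield -1
  i=1: yield from inner(2) -> [0, 1], then yield -1
  i=2: yield from inner(2) -> [0, 1], then yield -1
Therefore out = [0, 1, -1, 0, 1, -1, 0, 1, -1].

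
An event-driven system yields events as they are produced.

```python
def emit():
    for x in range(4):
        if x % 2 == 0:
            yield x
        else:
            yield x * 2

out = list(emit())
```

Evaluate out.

Step 1: For each x in range(4), yield x if even, else x*2:
  x=0 (even): yield 0
  x=1 (odd): yield 1*2 = 2
  x=2 (even): yield 2
  x=3 (odd): yield 3*2 = 6
Therefore out = [0, 2, 2, 6].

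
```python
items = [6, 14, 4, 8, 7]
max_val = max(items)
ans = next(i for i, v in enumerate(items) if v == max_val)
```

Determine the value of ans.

Step 1: max([6, 14, 4, 8, 7]) = 14.
Step 2: Find first index where value == 14:
  Index 0: 6 != 14
  Index 1: 14 == 14, found!
Therefore ans = 1.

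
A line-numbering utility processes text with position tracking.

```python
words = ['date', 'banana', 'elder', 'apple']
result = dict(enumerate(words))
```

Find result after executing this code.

Step 1: enumerate pairs indices with words:
  0 -> 'date'
  1 -> 'banana'
  2 -> 'elder'
  3 -> 'apple'
Therefore result = {0: 'date', 1: 'banana', 2: 'elder', 3: 'apple'}.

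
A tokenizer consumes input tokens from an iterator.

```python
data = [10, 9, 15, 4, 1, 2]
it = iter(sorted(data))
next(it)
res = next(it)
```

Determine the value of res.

Step 1: sorted([10, 9, 15, 4, 1, 2]) = [1, 2, 4, 9, 10, 15].
Step 2: Create iterator and skip 1 elements.
Step 3: next() returns 2.
Therefore res = 2.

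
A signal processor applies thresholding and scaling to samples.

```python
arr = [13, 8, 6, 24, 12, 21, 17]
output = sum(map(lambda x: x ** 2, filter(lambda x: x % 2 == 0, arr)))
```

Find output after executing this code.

Step 1: Filter even numbers from [13, 8, 6, 24, 12, 21, 17]: [8, 6, 24, 12]
Step 2: Square each: [64, 36, 576, 144]
Step 3: Sum = 820.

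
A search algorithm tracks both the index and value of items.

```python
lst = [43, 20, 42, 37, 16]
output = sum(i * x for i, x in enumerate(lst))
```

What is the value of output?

Step 1: Compute i * x for each (i, x) in enumerate([43, 20, 42, 37, 16]):
  i=0, x=43: 0*43 = 0
  i=1, x=20: 1*20 = 20
  i=2, x=42: 2*42 = 84
  i=3, x=37: 3*37 = 111
  i=4, x=16: 4*16 = 64
Step 2: sum = 0 + 20 + 84 + 111 + 64 = 279.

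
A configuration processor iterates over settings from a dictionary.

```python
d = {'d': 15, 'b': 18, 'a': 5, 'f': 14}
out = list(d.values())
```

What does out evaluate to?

Step 1: d.values() returns the dictionary values in insertion order.
Therefore out = [15, 18, 5, 14].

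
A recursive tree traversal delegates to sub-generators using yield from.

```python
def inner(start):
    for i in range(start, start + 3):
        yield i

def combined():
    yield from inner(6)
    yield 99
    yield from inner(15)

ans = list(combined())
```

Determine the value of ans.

Step 1: combined() delegates to inner(6):
  yield 6
  yield 7
  yield 8
Step 2: yield 99
Step 3: Delegates to inner(15):
  yield 15
  yield 16
  yield 17
Therefore ans = [6, 7, 8, 99, 15, 16, 17].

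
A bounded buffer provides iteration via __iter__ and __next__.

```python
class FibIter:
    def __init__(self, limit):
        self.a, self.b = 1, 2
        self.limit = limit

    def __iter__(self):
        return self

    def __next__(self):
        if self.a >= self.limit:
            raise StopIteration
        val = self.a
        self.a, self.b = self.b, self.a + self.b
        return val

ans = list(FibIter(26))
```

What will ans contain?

Step 1: Fibonacci-like sequence (a=1, b=2) until >= 26:
  Yield 1, then a,b = 2,3
  Yield 2, then a,b = 3,5
  Yield 3, then a,b = 5,8
  Yield 5, then a,b = 8,13
  Yield 8, then a,b = 13,21
  Yield 13, then a,b = 21,34
  Yield 21, then a,b = 34,55
Step 2: 34 >= 26, stop.
Therefore ans = [1, 2, 3, 5, 8, 13, 21].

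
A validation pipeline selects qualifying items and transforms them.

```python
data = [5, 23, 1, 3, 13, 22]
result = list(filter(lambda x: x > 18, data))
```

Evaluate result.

Step 1: Filter elements > 18:
  5: removed
  23: kept
  1: removed
  3: removed
  13: removed
  22: kept
Therefore result = [23, 22].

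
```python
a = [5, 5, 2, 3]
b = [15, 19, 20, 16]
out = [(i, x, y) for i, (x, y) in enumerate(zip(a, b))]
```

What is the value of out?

Step 1: enumerate(zip(a, b)) gives index with paired elements:
  i=0: (5, 15)
  i=1: (5, 19)
  i=2: (2, 20)
  i=3: (3, 16)
Therefore out = [(0, 5, 15), (1, 5, 19), (2, 2, 20), (3, 3, 16)].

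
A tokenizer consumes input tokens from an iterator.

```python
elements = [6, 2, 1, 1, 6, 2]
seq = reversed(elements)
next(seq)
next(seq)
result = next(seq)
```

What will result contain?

Step 1: reversed([6, 2, 1, 1, 6, 2]) gives iterator: [2, 6, 1, 1, 2, 6].
Step 2: First next() = 2, second next() = 6.
Step 3: Third next() = 1.
Therefore result = 1.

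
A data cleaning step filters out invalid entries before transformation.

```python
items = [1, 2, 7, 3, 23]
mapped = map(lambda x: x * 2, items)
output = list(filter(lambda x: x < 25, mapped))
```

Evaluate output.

Step 1: Map x * 2:
  1 -> 2
  2 -> 4
  7 -> 14
  3 -> 6
  23 -> 46
Step 2: Filter for < 25:
  2: kept
  4: kept
  14: kept
  6: kept
  46: removed
Therefore output = [2, 4, 14, 6].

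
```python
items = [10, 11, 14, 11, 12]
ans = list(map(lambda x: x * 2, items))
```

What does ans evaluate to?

Step 1: Apply lambda x: x * 2 to each element:
  10 -> 20
  11 -> 22
  14 -> 28
  11 -> 22
  12 -> 24
Therefore ans = [20, 22, 28, 22, 24].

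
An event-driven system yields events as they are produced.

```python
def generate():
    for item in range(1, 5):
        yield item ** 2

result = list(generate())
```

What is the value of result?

Step 1: For each item in range(1, 5), yield item**2:
  item=1: yield 1**2 = 1
  item=2: yield 2**2 = 4
  item=3: yield 3**2 = 9
  item=4: yield 4**2 = 16
Therefore result = [1, 4, 9, 16].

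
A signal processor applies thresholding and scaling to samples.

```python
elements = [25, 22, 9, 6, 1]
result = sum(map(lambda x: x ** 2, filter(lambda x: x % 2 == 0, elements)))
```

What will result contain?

Step 1: Filter even numbers from [25, 22, 9, 6, 1]: [22, 6]
Step 2: Square each: [484, 36]
Step 3: Sum = 520.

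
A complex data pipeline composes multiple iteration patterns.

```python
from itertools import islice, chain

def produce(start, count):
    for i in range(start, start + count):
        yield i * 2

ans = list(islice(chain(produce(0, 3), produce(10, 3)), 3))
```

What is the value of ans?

Step 1: produce(0, 3) yields [0, 2, 4].
Step 2: produce(10, 3) yields [20, 22, 24].
Step 3: chain concatenates: [0, 2, 4, 20, 22, 24].
Step 4: islice takes first 3: [0, 2, 4].
Therefore ans = [0, 2, 4].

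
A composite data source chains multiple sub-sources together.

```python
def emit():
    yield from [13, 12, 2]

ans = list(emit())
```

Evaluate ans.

Step 1: yield from delegates to the iterable, yielding each element.
Step 2: Collected values: [13, 12, 2].
Therefore ans = [13, 12, 2].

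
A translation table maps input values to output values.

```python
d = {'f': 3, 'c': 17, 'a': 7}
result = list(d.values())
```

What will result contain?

Step 1: d.values() returns the dictionary values in insertion order.
Therefore result = [3, 17, 7].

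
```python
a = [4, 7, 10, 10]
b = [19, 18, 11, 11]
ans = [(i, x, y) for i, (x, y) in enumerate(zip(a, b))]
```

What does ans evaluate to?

Step 1: enumerate(zip(a, b)) gives index with paired elements:
  i=0: (4, 19)
  i=1: (7, 18)
  i=2: (10, 11)
  i=3: (10, 11)
Therefore ans = [(0, 4, 19), (1, 7, 18), (2, 10, 11), (3, 10, 11)].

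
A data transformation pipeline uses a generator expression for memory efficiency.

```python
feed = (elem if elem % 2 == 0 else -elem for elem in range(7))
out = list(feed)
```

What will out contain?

Step 1: For each elem in range(7), yield elem if even, else -elem:
  elem=0: even, yield 0
  elem=1: odd, yield -1
  elem=2: even, yield 2
  elem=3: odd, yield -3
  elem=4: even, yield 4
  elem=5: odd, yield -5
  elem=6: even, yield 6
Therefore out = [0, -1, 2, -3, 4, -5, 6].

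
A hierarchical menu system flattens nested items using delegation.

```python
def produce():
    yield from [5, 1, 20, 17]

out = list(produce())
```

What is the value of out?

Step 1: yield from delegates to the iterable, yielding each element.
Step 2: Collected values: [5, 1, 20, 17].
Therefore out = [5, 1, 20, 17].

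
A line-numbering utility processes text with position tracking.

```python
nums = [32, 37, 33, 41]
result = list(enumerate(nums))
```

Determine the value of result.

Step 1: enumerate pairs each element with its index:
  (0, 32)
  (1, 37)
  (2, 33)
  (3, 41)
Therefore result = [(0, 32), (1, 37), (2, 33), (3, 41)].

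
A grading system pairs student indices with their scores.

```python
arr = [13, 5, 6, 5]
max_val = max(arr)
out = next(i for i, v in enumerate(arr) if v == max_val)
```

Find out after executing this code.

Step 1: max([13, 5, 6, 5]) = 13.
Step 2: Find first index where value == 13:
  Index 0: 13 == 13, found!
Therefore out = 0.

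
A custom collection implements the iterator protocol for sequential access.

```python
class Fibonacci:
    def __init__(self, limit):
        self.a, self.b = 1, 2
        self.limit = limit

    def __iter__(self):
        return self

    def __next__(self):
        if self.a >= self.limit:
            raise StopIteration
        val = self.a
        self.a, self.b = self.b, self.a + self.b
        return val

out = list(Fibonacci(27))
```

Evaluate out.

Step 1: Fibonacci-like sequence (a=1, b=2) until >= 27:
  Yield 1, then a,b = 2,3
  Yield 2, then a,b = 3,5
  Yield 3, then a,b = 5,8
  Yield 5, then a,b = 8,13
  Yield 8, then a,b = 13,21
  Yield 13, then a,b = 21,34
  Yield 21, then a,b = 34,55
Step 2: 34 >= 27, stop.
Therefore out = [1, 2, 3, 5, 8, 13, 21].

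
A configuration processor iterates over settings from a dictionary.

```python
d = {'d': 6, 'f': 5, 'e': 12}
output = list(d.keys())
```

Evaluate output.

Step 1: d.keys() returns the dictionary keys in insertion order.
Therefore output = ['d', 'f', 'e'].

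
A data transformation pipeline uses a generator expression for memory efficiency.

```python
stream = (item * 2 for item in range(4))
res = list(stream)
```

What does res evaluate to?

Step 1: For each item in range(4), compute item*2:
  item=0: 0*2 = 0
  item=1: 1*2 = 2
  item=2: 2*2 = 4
  item=3: 3*2 = 6
Therefore res = [0, 2, 4, 6].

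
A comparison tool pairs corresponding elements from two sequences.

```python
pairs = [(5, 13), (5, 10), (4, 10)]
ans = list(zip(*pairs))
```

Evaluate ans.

Step 1: zip(*pairs) transposes: unzips [(5, 13), (5, 10), (4, 10)] into separate sequences.
Step 2: First elements: (5, 5, 4), second elements: (13, 10, 10).
Therefore ans = [(5, 5, 4), (13, 10, 10)].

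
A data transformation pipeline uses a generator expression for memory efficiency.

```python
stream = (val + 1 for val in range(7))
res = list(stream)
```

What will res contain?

Step 1: For each val in range(7), compute val+1:
  val=0: 0+1 = 1
  val=1: 1+1 = 2
  val=2: 2+1 = 3
  val=3: 3+1 = 4
  val=4: 4+1 = 5
  val=5: 5+1 = 6
  val=6: 6+1 = 7
Therefore res = [1, 2, 3, 4, 5, 6, 7].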